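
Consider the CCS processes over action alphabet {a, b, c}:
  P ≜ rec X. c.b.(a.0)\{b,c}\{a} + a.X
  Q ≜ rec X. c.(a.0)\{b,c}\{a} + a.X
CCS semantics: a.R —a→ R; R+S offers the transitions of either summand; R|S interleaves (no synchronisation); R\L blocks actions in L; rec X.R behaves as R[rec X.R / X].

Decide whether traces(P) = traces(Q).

LTS(P): 3 reachable states
  m0 = rec X. c.b.(a.0)\{b,c}\{a} + a.X | —a→ m0, —c→ m1
  m1 = b.(a.0)\{b,c}\{a} | —b→ m2
  m2 = (a.0)\{b,c}\{a} | stopped
LTS(Q): 2 reachable states
  n0 = rec X. c.(a.0)\{b,c}\{a} + a.X | —a→ n0, —c→ n1
  n1 = (a.0)\{b,c}\{a} | stopped
Executing cb from P (initial set {m0}):
  step 1 (c): {m1}
  step 2 (b): {m2}
  — P admits the full trace.
Executing cb from Q (initial set {n0}):
  step 1 (c): {n1}
  step 2 (b): ∅  — Q cannot continue

traces(P) ≠ traces(Q) — witness ⟨cb⟩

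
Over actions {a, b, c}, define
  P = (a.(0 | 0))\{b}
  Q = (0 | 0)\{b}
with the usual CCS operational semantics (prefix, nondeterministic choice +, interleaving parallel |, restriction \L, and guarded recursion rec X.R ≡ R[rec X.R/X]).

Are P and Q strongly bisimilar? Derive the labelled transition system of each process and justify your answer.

Reachable graph of P (2 states):
  u0 = (a.(0 | 0))\{b} → =a=> u1
  u1 = (0 | 0)\{b} → ·
Reachable graph of Q (1 states):
  v0 = (0 | 0)\{b} → ·
Partition-refinement fixed point:
  B0 = {u0}
  B1 = {u1, v0}
u0 ∈ B0, v0 ∈ B1 → different blocks

NO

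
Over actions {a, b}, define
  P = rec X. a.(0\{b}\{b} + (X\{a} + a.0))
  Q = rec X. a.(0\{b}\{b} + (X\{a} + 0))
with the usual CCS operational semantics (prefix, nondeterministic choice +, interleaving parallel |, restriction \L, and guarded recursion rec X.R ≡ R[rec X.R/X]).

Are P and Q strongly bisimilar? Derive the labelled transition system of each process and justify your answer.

Reachable graph of P (3 states):
  u0 = rec X. a.(0\{b}\{b} + (X\{a} + a.0)) :: -a-> u1
  u1 = 0\{b}\{b} + ((rec X. a.(0\{b}\{b} + (X\{a} + a.0)))\{a} + a.0) :: -a-> u2
  u2 = 0 :: stopped
Reachable graph of Q (2 states):
  v0 = rec X. a.(0\{b}\{b} + (X\{a} + 0)) :: -a-> v1
  v1 = 0\{b}\{b} + ((rec X. a.(0\{b}\{b} + (X\{a} + 0)))\{a} + 0) :: stopped
Bisimilarity quotient blocks:
  B0 = {u0}
  B1 = {u1, v0}
  B2 = {u2, v1}
u0 ∈ B0, v0 ∈ B1 → different blocks

not bisimilar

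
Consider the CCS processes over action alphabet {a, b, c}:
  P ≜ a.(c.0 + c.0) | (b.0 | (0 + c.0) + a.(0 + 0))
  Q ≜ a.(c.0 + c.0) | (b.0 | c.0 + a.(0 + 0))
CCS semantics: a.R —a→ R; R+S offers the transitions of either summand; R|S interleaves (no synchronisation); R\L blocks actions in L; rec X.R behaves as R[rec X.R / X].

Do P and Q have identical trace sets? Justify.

LTS(P): 15 reachable states
  p0 = a.(c.0 + c.0) | (b.0 | (0 + c.0) + a.(0 + 0)) :: --a--▸ p1, --a--▸ p2, --b--▸ p3, --c--▸ p4
  p1 = (c.0 + c.0) | (b.0 | (0 + c.0) + a.(0 + 0)) :: --a--▸ p5, --b--▸ p6, --c--▸ p7, --c--▸ p8
  p2 = a.(c.0 + c.0) | (0 + 0) :: --a--▸ p5
  p3 = a.(c.0 + c.0) | (0 | (0 + c.0)) :: --a--▸ p6, --c--▸ p9
  p4 = a.(c.0 + c.0) | (b.0 | 0) :: --a--▸ p7, --b--▸ p9
  p5 = (c.0 + c.0) | (0 + 0) :: --c--▸ p10
  p6 = (c.0 + c.0) | (0 | (0 + c.0)) :: --c--▸ p11, --c--▸ p12
  p7 = (c.0 + c.0) | (b.0 | 0) :: --b--▸ p11, --c--▸ p13
  p8 = 0 | (b.0 | (0 + c.0) + a.(0 + 0)) :: --a--▸ p10, --b--▸ p12, --c--▸ p13
  p9 = a.(c.0 + c.0) | (0 | 0) :: --a--▸ p11
  p10 = 0 | (0 + 0) :: ∅
  p11 = (c.0 + c.0) | (0 | 0) :: --c--▸ p14
  p12 = 0 | (0 | (0 + c.0)) :: --c--▸ p14
  p13 = 0 | (b.0 | 0) :: --b--▸ p14
  p14 = 0 | (0 | 0) :: ∅
LTS(Q): 15 reachable states
  q0 = a.(c.0 + c.0) | (b.0 | c.0 + a.(0 + 0)) :: --a--▸ q1, --a--▸ q2, --b--▸ q3, --c--▸ q4
  q1 = (c.0 + c.0) | (b.0 | c.0 + a.(0 + 0)) :: --a--▸ q5, --b--▸ q6, --c--▸ q7, --c--▸ q8
  q2 = a.(c.0 + c.0) | (0 + 0) :: --a--▸ q5
  q3 = a.(c.0 + c.0) | (0 | c.0) :: --a--▸ q6, --c--▸ q9
  q4 = a.(c.0 + c.0) | (b.0 | 0) :: --a--▸ q7, --b--▸ q9
  q5 = (c.0 + c.0) | (0 + 0) :: --c--▸ q10
  q6 = (c.0 + c.0) | (0 | c.0) :: --c--▸ q11, --c--▸ q12
  q7 = (c.0 + c.0) | (b.0 | 0) :: --b--▸ q11, --c--▸ q13
  q8 = 0 | (b.0 | c.0 + a.(0 + 0)) :: --a--▸ q10, --b--▸ q12, --c--▸ q13
  q9 = a.(c.0 + c.0) | (0 | 0) :: --a--▸ q11
  q10 = 0 | (0 + 0) :: ∅
  q11 = (c.0 + c.0) | (0 | 0) :: --c--▸ q14
  q12 = 0 | (0 | c.0) :: --c--▸ q14
  q13 = 0 | (b.0 | 0) :: --b--▸ q14
  q14 = 0 | (0 | 0) :: ∅
Bisimilarity quotient blocks:
  B0 = {p0, q0}
  B1 = {p1, q1}
  B2 = {p11, p12, p5, q11, q12, q5}
  B3 = {p10, p14, q10, q14}
  B4 = {p6, q6}
  B5 = {p8, q8}
  B6 = {p13, q13}
  B7 = {p7, q7}
  B8 = {p3, q3}
  B9 = {p2, p9, q2, q9}
  B10 = {p4, q4}
p0 ∈ B0, q0 ∈ B0 → same block
Bisimilar ⇒ trace-equivalent.

traces(P) = traces(Q)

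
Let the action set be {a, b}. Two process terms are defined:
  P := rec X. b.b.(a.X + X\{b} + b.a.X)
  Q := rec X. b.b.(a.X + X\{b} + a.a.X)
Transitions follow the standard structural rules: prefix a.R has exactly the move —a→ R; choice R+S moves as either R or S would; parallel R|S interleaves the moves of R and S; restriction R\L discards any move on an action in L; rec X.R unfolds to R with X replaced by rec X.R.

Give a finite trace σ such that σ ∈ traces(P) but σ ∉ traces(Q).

bbb

Reachable graph of P (4 states):
  m0 = rec X. b.b.(a.X + X\{b} + b.a.X) has moves --b--▸ m1
  m1 = b.(a.(rec X. b.b.(a.X + X\{b} + b.a.X)) + (rec X. b.b.(a.X + X\{b} + b.a.X))\{b} + b.a.(rec X. b.b.(a.X + X\{b} + b.a.X))) has moves --b--▸ m2
  m2 = a.(rec X. b.b.(a.X + X\{b} + b.a.X)) + (rec X. b.b.(a.X + X\{b} + b.a.X))\{b} + b.a.(rec X. b.b.(a.X + X\{b} + b.a.X)) has moves --a--▸ m0, --b--▸ m3
  m3 = a.(rec X. b.b.(a.X + X\{b} + b.a.X)) has moves --a--▸ m0
Reachable graph of Q (4 states):
  n0 = rec X. b.b.(a.X + X\{b} + a.a.X) has moves --b--▸ n1
  n1 = b.(a.(rec X. b.b.(a.X + X\{b} + a.a.X)) + (rec X. b.b.(a.X + X\{b} + a.a.X))\{b} + a.a.(rec X. b.b.(a.X + X\{b} + a.a.X))) has moves --b--▸ n2
  n2 = a.(rec X. b.b.(a.X + X\{b} + a.a.X)) + (rec X. b.b.(a.X + X\{b} + a.a.X))\{b} + a.a.(rec X. b.b.(a.X + X\{b} + a.a.X)) has moves --a--▸ n0, --a--▸ n3
  n3 = a.(rec X. b.b.(a.X + X\{b} + a.a.X)) has moves --a--▸ n0
Trace ⟨bbb⟩ through P, begin at {m0}:
  after b @ step 1: {m1}
  after b @ step 2: {m2}
  after b @ step 3: {m3}
  ✓ P
Trace ⟨bbb⟩ through Q, begin at {n0}:
  after b @ step 1: {n1}
  after b @ step 2: {n2}
  after b @ step 3: no successor for Q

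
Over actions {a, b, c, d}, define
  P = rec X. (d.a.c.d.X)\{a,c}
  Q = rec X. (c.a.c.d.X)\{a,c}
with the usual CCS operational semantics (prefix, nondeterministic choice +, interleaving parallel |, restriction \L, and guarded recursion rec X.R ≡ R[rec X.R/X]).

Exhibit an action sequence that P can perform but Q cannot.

LTS(P): 2 reachable states
  s0 = rec X. (d.a.c.d.X)\{a,c} has moves ··d··> s1
  s1 = (a.c.d.(rec X. (d.a.c.d.X)\{a,c}))\{a,c} has moves stopped
LTS(Q): 1 reachable states
  t0 = rec X. (c.a.c.d.X)\{a,c} has moves stopped
Executing d from P (initial set {s0}):
  step 1 (d): {s1}
  P completes σ.
Executing d from Q (initial set {t0}):
  step 1 (d): ∅  — Q cannot continue

d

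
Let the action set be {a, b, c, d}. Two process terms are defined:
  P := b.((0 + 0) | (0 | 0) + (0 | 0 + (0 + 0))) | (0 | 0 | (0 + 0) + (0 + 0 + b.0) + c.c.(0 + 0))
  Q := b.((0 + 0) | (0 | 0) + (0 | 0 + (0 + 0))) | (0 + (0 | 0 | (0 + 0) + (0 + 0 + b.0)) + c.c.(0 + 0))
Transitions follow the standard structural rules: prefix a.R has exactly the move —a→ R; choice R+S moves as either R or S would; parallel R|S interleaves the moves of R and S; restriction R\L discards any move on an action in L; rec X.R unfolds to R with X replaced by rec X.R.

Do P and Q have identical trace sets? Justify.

LTS(P): 8 reachable states
  u0 = b.((0 + 0) | (0 | 0) + (0 | 0 + (0 + 0))) | (0 | 0 | (0 + 0) + (0 + 0 + b.0) + c.c.(0 + 0)) ⊢ --b--▸ u1, --b--▸ u2, --c--▸ u3
  u1 = ((0 + 0) | (0 | 0) + (0 | 0 + (0 + 0))) | (0 | 0 | (0 + 0) + (0 + 0 + b.0) + c.c.(0 + 0)) ⊢ --b--▸ u4, --c--▸ u5
  u2 = b.((0 + 0) | (0 | 0) + (0 | 0 + (0 + 0))) | 0 ⊢ --b--▸ u4
  u3 = b.((0 + 0) | (0 | 0) + (0 | 0 + (0 + 0))) | c.(0 + 0) ⊢ --b--▸ u5, --c--▸ u6
  u4 = ((0 + 0) | (0 | 0) + (0 | 0 + (0 + 0))) | 0 ⊢ ∅
  u5 = ((0 + 0) | (0 | 0) + (0 | 0 + (0 + 0))) | c.(0 + 0) ⊢ --c--▸ u7
  u6 = b.((0 + 0) | (0 | 0) + (0 | 0 + (0 + 0))) | (0 + 0) ⊢ --b--▸ u7
  u7 = ((0 + 0) | (0 | 0) + (0 | 0 + (0 + 0))) | (0 + 0) ⊢ ∅
LTS(Q): 8 reachable states
  v0 = b.((0 + 0) | (0 | 0) + (0 | 0 + (0 + 0))) | (0 + (0 | 0 | (0 + 0) + (0 + 0 + b.0)) + c.c.(0 + 0)) ⊢ --b--▸ v1, --b--▸ v2, --c--▸ v3
  v1 = ((0 + 0) | (0 | 0) + (0 | 0 + (0 + 0))) | (0 + (0 | 0 | (0 + 0) + (0 + 0 + b.0)) + c.c.(0 + 0)) ⊢ --b--▸ v4, --c--▸ v5
  v2 = b.((0 + 0) | (0 | 0) + (0 | 0 + (0 + 0))) | 0 ⊢ --b--▸ v4
  v3 = b.((0 + 0) | (0 | 0) + (0 | 0 + (0 + 0))) | c.(0 + 0) ⊢ --b--▸ v5, --c--▸ v6
  v4 = ((0 + 0) | (0 | 0) + (0 | 0 + (0 + 0))) | 0 ⊢ ∅
  v5 = ((0 + 0) | (0 | 0) + (0 | 0 + (0 + 0))) | c.(0 + 0) ⊢ --c--▸ v7
  v6 = b.((0 + 0) | (0 | 0) + (0 | 0 + (0 + 0))) | (0 + 0) ⊢ --b--▸ v7
  v7 = ((0 + 0) | (0 | 0) + (0 | 0 + (0 + 0))) | (0 + 0) ⊢ ∅
Bisimilarity quotient blocks:
  B0 = {u0, v0}
  B1 = {u1, v1}
  B2 = {u4, u7, v4, v7}
  B3 = {u5, v5}
  B4 = {u3, v3}
  B5 = {u2, u6, v2, v6}
u0 ∈ B0, v0 ∈ B0 → same block
Bisimilar ⇒ trace-equivalent.

trace-equivalent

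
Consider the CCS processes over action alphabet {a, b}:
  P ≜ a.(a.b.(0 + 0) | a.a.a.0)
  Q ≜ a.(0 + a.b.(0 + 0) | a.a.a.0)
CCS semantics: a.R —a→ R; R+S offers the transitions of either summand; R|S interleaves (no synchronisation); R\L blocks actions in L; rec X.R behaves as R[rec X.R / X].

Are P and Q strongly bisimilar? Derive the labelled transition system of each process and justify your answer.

YES

LTS(P): 13 reachable states
  u0 = a.(a.b.(0 + 0) | a.a.a.0) :: —a→ u1
  u1 = a.b.(0 + 0) | a.a.a.0 :: —a→ u2, —a→ u3
  u2 = a.b.(0 + 0) | a.a.0 :: —a→ u4, —a→ u5
  u3 = b.(0 + 0) | a.a.a.0 :: —a→ u5, —b→ u6
  u4 = a.b.(0 + 0) | a.0 :: —a→ u7, —a→ u8
  u5 = b.(0 + 0) | a.a.0 :: —a→ u8, —b→ u9
  u6 = (0 + 0) | a.a.a.0 :: —a→ u9
  u7 = a.b.(0 + 0) | 0 :: —a→ u10
  u8 = b.(0 + 0) | a.0 :: —a→ u10, —b→ u11
  u9 = (0 + 0) | a.a.0 :: —a→ u11
  u10 = b.(0 + 0) | 0 :: —b→ u12
  u11 = (0 + 0) | a.0 :: —a→ u12
  u12 = (0 + 0) | 0 :: stopped
LTS(Q): 13 reachable states
  v0 = a.(0 + a.b.(0 + 0) | a.a.a.0) :: —a→ v1
  v1 = 0 + a.b.(0 + 0) | a.a.a.0 :: —a→ v2, —a→ v3
  v2 = a.b.(0 + 0) | a.a.0 :: —a→ v4, —a→ v5
  v3 = b.(0 + 0) | a.a.a.0 :: —a→ v5, —b→ v6
  v4 = a.b.(0 + 0) | a.0 :: —a→ v7, —a→ v8
  v5 = b.(0 + 0) | a.a.0 :: —a→ v8, —b→ v9
  v6 = (0 + 0) | a.a.a.0 :: —a→ v9
  v7 = a.b.(0 + 0) | 0 :: —a→ v10
  v8 = b.(0 + 0) | a.0 :: —a→ v10, —b→ v11
  v9 = (0 + 0) | a.a.0 :: —a→ v11
  v10 = b.(0 + 0) | 0 :: —b→ v12
  v11 = (0 + 0) | a.0 :: —a→ v12
  v12 = (0 + 0) | 0 :: stopped
Partition-refinement fixed point:
  B0 = {u0, v0}
  B1 = {u1, v1}
  B2 = {u3, v3}
  B3 = {u6, v6}
  B4 = {u9, v9}
  B5 = {u11, v11}
  B6 = {u12, v12}
  B7 = {u5, v5}
  B8 = {u8, v8}
  B9 = {u10, v10}
  B10 = {u2, v2}
  B11 = {u4, v4}
  B12 = {u7, v7}
u0 ∈ B0, v0 ∈ B0 → same block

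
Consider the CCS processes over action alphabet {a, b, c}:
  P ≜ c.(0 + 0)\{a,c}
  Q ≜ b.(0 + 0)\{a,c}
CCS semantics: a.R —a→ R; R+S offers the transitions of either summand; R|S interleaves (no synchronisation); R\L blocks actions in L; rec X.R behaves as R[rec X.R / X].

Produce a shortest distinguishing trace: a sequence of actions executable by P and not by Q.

Reachable graph of P (2 states):
  p0 = c.(0 + 0)\{a,c} → --c--▸ p1
  p1 = (0 + 0)\{a,c} → deadlocked
Reachable graph of Q (2 states):
  q0 = b.(0 + 0)\{a,c} → --b--▸ q1
  q1 = (0 + 0)\{a,c} → deadlocked
Run σ = ⟨c⟩ on P: start {p0}
  after c @ step 1: {p1}
  ✓ P
Run σ = ⟨c⟩ on Q: start {q0}
  after c @ step 1: ∅  — Q cannot continue

c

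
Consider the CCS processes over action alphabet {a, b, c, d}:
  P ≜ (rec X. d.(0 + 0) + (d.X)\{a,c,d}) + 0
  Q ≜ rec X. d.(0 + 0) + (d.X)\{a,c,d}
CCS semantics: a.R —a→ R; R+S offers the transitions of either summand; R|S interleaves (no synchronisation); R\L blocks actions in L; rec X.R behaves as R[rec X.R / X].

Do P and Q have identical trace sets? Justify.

YES

P's transition system — 2 states:
  m0 = (rec X. d.(0 + 0) + (d.X)\{a,c,d}) + 0 has moves ··d··> m1
  m1 = 0 + 0 has moves ·
Q's transition system — 2 states:
  n0 = rec X. d.(0 + 0) + (d.X)\{a,c,d} has moves ··d··> n1
  n1 = 0 + 0 has moves ·
Coarsest stable partition (strong bisimilarity classes):
  B0 = {m0, n0}
  B1 = {m1, n1}
m0 ∈ B0, n0 ∈ B0 → same block
Bisimilar ⇒ trace-equivalent.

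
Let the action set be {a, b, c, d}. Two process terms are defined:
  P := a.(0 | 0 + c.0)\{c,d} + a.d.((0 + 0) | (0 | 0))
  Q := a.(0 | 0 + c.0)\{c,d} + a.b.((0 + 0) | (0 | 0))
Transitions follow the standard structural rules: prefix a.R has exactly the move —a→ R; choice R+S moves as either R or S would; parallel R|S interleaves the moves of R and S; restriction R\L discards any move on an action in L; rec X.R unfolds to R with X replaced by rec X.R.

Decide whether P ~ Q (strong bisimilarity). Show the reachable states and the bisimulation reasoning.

P's transition system — 4 states:
  p0 = a.(0 | 0 + c.0)\{c,d} + a.d.((0 + 0) | (0 | 0)) :: --a--▸ p1, --a--▸ p2
  p1 = (0 | 0 + c.0)\{c,d} :: ∅
  p2 = d.((0 + 0) | (0 | 0)) :: --d--▸ p3
  p3 = (0 + 0) | (0 | 0) :: ∅
Q's transition system — 4 states:
  q0 = a.(0 | 0 + c.0)\{c,d} + a.b.((0 + 0) | (0 | 0)) :: --a--▸ q1, --a--▸ q2
  q1 = (0 | 0 + c.0)\{c,d} :: ∅
  q2 = b.((0 + 0) | (0 | 0)) :: --b--▸ q3
  q3 = (0 + 0) | (0 | 0) :: ∅
Partition-refinement fixed point:
  B0 = {p0}
  B1 = {p1, p3, q1, q3}
  B2 = {p2}
  B3 = {q0}
  B4 = {q2}
p0 ∈ B0, q0 ∈ B3 → different blocks

not bisimilar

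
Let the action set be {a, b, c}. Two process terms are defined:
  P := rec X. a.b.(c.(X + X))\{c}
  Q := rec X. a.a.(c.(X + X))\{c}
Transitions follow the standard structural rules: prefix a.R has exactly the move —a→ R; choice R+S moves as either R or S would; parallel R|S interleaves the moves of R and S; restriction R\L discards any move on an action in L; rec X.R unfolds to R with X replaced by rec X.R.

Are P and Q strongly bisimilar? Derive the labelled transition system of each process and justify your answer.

Reachable graph of P (3 states):
  u0 = rec X. a.b.(c.(X + X))\{c} :: =a=> u1
  u1 = b.(c.((rec X. a.b.(c.(X + X))\{c}) + (rec X. a.b.(c.(X + X))\{c})))\{c} :: =b=> u2
  u2 = (c.((rec X. a.b.(c.(X + X))\{c}) + (rec X. a.b.(c.(X + X))\{c})))\{c} :: (no moves)
Reachable graph of Q (3 states):
  v0 = rec X. a.a.(c.(X + X))\{c} :: =a=> v1
  v1 = a.(c.((rec X. a.a.(c.(X + X))\{c}) + (rec X. a.a.(c.(X + X))\{c})))\{c} :: =a=> v2
  v2 = (c.((rec X. a.a.(c.(X + X))\{c}) + (rec X. a.a.(c.(X + X))\{c})))\{c} :: (no moves)
Bisimilarity quotient blocks:
  B0 = {u0}
  B1 = {u1}
  B2 = {u2, v2}
  B3 = {v0}
  B4 = {v1}
u0 ∈ B0, v0 ∈ B3 → different blocks

NO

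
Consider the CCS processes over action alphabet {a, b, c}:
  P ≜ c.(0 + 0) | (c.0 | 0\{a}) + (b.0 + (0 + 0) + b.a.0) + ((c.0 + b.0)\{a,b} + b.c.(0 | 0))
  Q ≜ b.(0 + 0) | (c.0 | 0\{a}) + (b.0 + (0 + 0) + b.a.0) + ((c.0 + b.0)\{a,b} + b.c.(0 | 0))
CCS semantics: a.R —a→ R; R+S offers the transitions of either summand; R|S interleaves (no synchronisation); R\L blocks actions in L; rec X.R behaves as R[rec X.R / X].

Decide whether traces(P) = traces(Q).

NO — witness ⟨cc⟩

LTS(P): 9 reachable states
  p0 = c.(0 + 0) | (c.0 | 0\{a}) + (b.0 + (0 + 0) + b.a.0) + ((c.0 + b.0)\{a,b} + b.c.(0 | 0)) :: --b--▸ p1, --b--▸ p2, --b--▸ p3, --c--▸ p4, --c--▸ p5, --c--▸ p6
  p1 = 0 :: ·
  p2 = a.0 :: --a--▸ p1
  p3 = c.(0 | 0) :: --c--▸ p7
  p4 = (0 + 0) | (c.0 | 0\{a}) :: --c--▸ p8
  p5 = 0\{a,b} :: ·
  p6 = c.(0 + 0) | (0 | 0\{a}) :: --c--▸ p8
  p7 = 0 | 0 :: ·
  p8 = (0 + 0) | (0 | 0\{a}) :: ·
LTS(Q): 9 reachable states
  q0 = b.(0 + 0) | (c.0 | 0\{a}) + (b.0 + (0 + 0) + b.a.0) + ((c.0 + b.0)\{a,b} + b.c.(0 | 0)) :: --b--▸ q1, --b--▸ q2, --b--▸ q3, --b--▸ q4, --c--▸ q5, --c--▸ q6
  q1 = (0 + 0) | (c.0 | 0\{a}) :: --c--▸ q7
  q2 = 0 :: ·
  q3 = a.0 :: --a--▸ q2
  q4 = c.(0 | 0) :: --c--▸ q8
  q5 = 0\{a,b} :: ·
  q6 = b.(0 + 0) | (0 | 0\{a}) :: --b--▸ q7
  q7 = (0 + 0) | (0 | 0\{a}) :: ·
  q8 = 0 | 0 :: ·
Trace ⟨cc⟩ through P, begin at {p0}:
  step 1 (c): {p4, p5, p6}
  step 2 (c): {p8}
  P completes σ.
Trace ⟨cc⟩ through Q, begin at {q0}:
  step 1 (c): {q5, q6}
  step 2 (c): no successor for Q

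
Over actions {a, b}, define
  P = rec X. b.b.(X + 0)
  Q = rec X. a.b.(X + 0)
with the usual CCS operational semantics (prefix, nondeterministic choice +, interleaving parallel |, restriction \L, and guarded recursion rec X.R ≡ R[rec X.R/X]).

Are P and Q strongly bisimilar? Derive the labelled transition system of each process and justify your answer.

NO

LTS(P): 3 reachable states
  p0 = rec X. b.b.(X + 0) → --b--▸ p1
  p1 = b.((rec X. b.b.(X + 0)) + 0) → --b--▸ p2
  p2 = (rec X. b.b.(X + 0)) + 0 → --b--▸ p1
LTS(Q): 3 reachable states
  q0 = rec X. a.b.(X + 0) → --a--▸ q1
  q1 = b.((rec X. a.b.(X + 0)) + 0) → --b--▸ q2
  q2 = (rec X. a.b.(X + 0)) + 0 → --a--▸ q1
Bisimilarity quotient blocks:
  B0 = {p0, p1, p2}
  B1 = {q0, q2}
  B2 = {q1}
p0 ∈ B0, q0 ∈ B1 → different blocks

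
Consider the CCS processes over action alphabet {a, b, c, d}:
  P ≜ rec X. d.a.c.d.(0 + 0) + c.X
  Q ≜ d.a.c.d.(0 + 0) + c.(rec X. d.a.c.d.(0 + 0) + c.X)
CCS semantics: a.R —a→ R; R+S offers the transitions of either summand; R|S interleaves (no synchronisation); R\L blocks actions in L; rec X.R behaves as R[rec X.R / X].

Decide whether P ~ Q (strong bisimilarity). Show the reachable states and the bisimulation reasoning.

bisimilar

Reachable graph of P (5 states):
  u0 = rec X. d.a.c.d.(0 + 0) + c.X has moves —c→ u0, —d→ u1
  u1 = a.c.d.(0 + 0) has moves —a→ u2
  u2 = c.d.(0 + 0) has moves —c→ u3
  u3 = d.(0 + 0) has moves —d→ u4
  u4 = 0 + 0 has moves ∅
Reachable graph of Q (6 states):
  v0 = d.a.c.d.(0 + 0) + c.(rec X. d.a.c.d.(0 + 0) + c.X) has moves —c→ v1, —d→ v2
  v1 = rec X. d.a.c.d.(0 + 0) + c.X has moves —c→ v1, —d→ v2
  v2 = a.c.d.(0 + 0) has moves —a→ v3
  v3 = c.d.(0 + 0) has moves —c→ v4
  v4 = d.(0 + 0) has moves —d→ v5
  v5 = 0 + 0 has moves ∅
Bisimilarity quotient blocks:
  B0 = {u0, v0, v1}
  B1 = {u1, v2}
  B2 = {u2, v3}
  B3 = {u3, v4}
  B4 = {u4, v5}
u0 ∈ B0, v0 ∈ B0 → same block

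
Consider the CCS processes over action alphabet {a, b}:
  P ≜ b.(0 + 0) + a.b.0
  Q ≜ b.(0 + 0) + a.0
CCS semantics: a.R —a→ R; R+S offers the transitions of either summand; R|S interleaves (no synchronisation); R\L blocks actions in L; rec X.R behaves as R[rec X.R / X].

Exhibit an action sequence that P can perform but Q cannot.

ab

P's transition system — 4 states:
  s0 = b.(0 + 0) + a.b.0 has moves ··a··> s1, ··b··> s2
  s1 = b.0 has moves ··b··> s3
  s2 = 0 + 0 has moves stopped
  s3 = 0 has moves stopped
Q's transition system — 3 states:
  t0 = b.(0 + 0) + a.0 has moves ··a··> t1, ··b··> t2
  t1 = 0 has moves stopped
  t2 = 0 + 0 has moves stopped
Run σ = ⟨ab⟩ on P: start {s0}
  [1] a ⇒ {s1}
  [2] b ⇒ {s3}
  ✓ P
Run σ = ⟨ab⟩ on Q: start {t0}
  [1] a ⇒ {t1}
  [2] b ⇒ no successor for Q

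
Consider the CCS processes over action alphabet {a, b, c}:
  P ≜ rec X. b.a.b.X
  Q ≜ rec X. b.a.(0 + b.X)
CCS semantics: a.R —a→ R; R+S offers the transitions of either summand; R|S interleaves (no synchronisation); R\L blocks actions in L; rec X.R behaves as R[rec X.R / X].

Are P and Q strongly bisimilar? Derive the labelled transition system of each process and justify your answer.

P ~ Q

LTS(P): 3 reachable states
  m0 = rec X. b.a.b.X :: -b-> m1
  m1 = a.b.(rec X. b.a.b.X) :: -a-> m2
  m2 = b.(rec X. b.a.b.X) :: -b-> m0
LTS(Q): 3 reachable states
  n0 = rec X. b.a.(0 + b.X) :: -b-> n1
  n1 = a.(0 + b.(rec X. b.a.(0 + b.X))) :: -a-> n2
  n2 = 0 + b.(rec X. b.a.(0 + b.X)) :: -b-> n0
Partition-refinement fixed point:
  B0 = {m0, n0}
  B1 = {m1, n1}
  B2 = {m2, n2}
m0 ∈ B0, n0 ∈ B0 → same block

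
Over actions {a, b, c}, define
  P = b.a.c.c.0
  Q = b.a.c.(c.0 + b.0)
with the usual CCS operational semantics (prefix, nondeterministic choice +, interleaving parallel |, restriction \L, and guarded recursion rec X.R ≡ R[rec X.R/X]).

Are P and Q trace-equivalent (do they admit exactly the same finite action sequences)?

traces(P) ≠ traces(Q) — witness ⟨bacb⟩

LTS(P): 5 reachable states
  s0 = b.a.c.c.0 | ··b··> s1
  s1 = a.c.c.0 | ··a··> s2
  s2 = c.c.0 | ··c··> s3
  s3 = c.0 | ··c··> s4
  s4 = 0 | (no moves)
LTS(Q): 5 reachable states
  t0 = b.a.c.(c.0 + b.0) | ··b··> t1
  t1 = a.c.(c.0 + b.0) | ··a··> t2
  t2 = c.(c.0 + b.0) | ··c··> t3
  t3 = c.0 + b.0 | ··b··> t4, ··c··> t4
  t4 = 0 | (no moves)
Run σ = ⟨bacb⟩ on Q: start {t0}
  step 1 (b): {t1}
  step 2 (a): {t2}
  step 3 (c): {t3}
  step 4 (b): {t4}
  Q completes σ.
Run σ = ⟨bacb⟩ on P: start {s0}
  step 1 (b): {s1}
  step 2 (a): {s2}
  step 3 (c): {s3}
  step 4 (b): ∅ (P stuck)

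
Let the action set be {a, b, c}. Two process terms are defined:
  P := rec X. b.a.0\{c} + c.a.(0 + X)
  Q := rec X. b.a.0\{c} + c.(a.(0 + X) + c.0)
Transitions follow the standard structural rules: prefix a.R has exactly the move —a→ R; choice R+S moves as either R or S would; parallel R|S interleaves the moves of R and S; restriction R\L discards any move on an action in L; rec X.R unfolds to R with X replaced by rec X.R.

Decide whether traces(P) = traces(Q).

NO — witness ⟨cc⟩

LTS(P): 5 reachable states
  s0 = rec X. b.a.0\{c} + c.a.(0 + X) has moves —b→ s1, —c→ s2
  s1 = a.0\{c} has moves —a→ s3
  s2 = a.(0 + (rec X. b.a.0\{c} + c.a.(0 + X))) has moves —a→ s4
  s3 = 0\{c} has moves ·
  s4 = 0 + (rec X. b.a.0\{c} + c.a.(0 + X)) has moves —b→ s1, —c→ s2
LTS(Q): 6 reachable states
  t0 = rec X. b.a.0\{c} + c.(a.(0 + X) + c.0) has moves —b→ t1, —c→ t2
  t1 = a.0\{c} has moves —a→ t3
  t2 = a.(0 + (rec X. b.a.0\{c} + c.(a.(0 + X) + c.0))) + c.0 has moves —a→ t4, —c→ t5
  t3 = 0\{c} has moves ·
  t4 = 0 + (rec X. b.a.0\{c} + c.(a.(0 + X) + c.0)) has moves —b→ t1, —c→ t2
  t5 = 0 has moves ·
Trace ⟨cc⟩ through Q, begin at {t0}:
  step 1 (c): {t2}
  step 2 (c): {t5}
  ✓ Q
Trace ⟨cc⟩ through P, begin at {s0}:
  step 1 (c): {s2}
  step 2 (c): ∅ (P stuck)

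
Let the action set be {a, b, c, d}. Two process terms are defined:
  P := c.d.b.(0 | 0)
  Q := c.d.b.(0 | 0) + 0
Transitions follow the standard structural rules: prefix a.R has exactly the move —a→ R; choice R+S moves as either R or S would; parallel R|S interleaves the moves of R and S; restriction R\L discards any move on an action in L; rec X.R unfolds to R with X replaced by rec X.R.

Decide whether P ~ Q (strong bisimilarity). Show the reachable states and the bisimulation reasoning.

Reachable graph of P (4 states):
  m0 = c.d.b.(0 | 0) has moves —c→ m1
  m1 = d.b.(0 | 0) has moves —d→ m2
  m2 = b.(0 | 0) has moves —b→ m3
  m3 = 0 | 0 has moves ·
Reachable graph of Q (4 states):
  n0 = c.d.b.(0 | 0) + 0 has moves —c→ n1
  n1 = d.b.(0 | 0) has moves —d→ n2
  n2 = b.(0 | 0) has moves —b→ n3
  n3 = 0 | 0 has moves ·
Partition-refinement fixed point:
  B0 = {m0, n0}
  B1 = {m1, n1}
  B2 = {m2, n2}
  B3 = {m3, n3}
m0 ∈ B0, n0 ∈ B0 → same block

bisimilar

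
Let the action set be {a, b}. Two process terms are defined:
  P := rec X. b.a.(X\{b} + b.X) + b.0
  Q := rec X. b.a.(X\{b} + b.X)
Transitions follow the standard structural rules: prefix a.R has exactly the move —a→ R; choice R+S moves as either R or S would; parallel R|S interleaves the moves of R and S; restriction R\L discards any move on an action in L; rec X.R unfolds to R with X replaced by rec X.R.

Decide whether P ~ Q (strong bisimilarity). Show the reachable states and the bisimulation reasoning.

P ≁ Q

LTS(P): 4 reachable states
  m0 = rec X. b.a.(X\{b} + b.X) + b.0 | --b--▸ m1, --b--▸ m2
  m1 = 0 | ·
  m2 = a.((rec X. b.a.(X\{b} + b.X) + b.0)\{b} + b.(rec X. b.a.(X\{b} + b.X) + b.0)) | --a--▸ m3
  m3 = (rec X. b.a.(X\{b} + b.X) + b.0)\{b} + b.(rec X. b.a.(X\{b} + b.X) + b.0) | --b--▸ m0
LTS(Q): 3 reachable states
  n0 = rec X. b.a.(X\{b} + b.X) | --b--▸ n1
  n1 = a.((rec X. b.a.(X\{b} + b.X))\{b} + b.(rec X. b.a.(X\{b} + b.X))) | --a--▸ n2
  n2 = (rec X. b.a.(X\{b} + b.X))\{b} + b.(rec X. b.a.(X\{b} + b.X)) | --b--▸ n0
Coarsest stable partition (strong bisimilarity classes):
  B0 = {m0}
  B1 = {m2}
  B2 = {m3}
  B3 = {m1}
  B4 = {n0}
  B5 = {n1}
  B6 = {n2}
m0 ∈ B0, n0 ∈ B4 → different blocks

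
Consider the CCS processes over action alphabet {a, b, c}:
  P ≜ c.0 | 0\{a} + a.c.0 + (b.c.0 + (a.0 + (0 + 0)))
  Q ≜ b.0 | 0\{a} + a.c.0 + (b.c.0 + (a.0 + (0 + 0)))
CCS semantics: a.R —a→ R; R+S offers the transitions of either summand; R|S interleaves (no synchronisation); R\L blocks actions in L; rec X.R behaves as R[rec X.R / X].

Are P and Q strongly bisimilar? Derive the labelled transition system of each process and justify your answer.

not bisimilar

LTS(P): 4 reachable states
  u0 = c.0 | 0\{a} + a.c.0 + (b.c.0 + (a.0 + (0 + 0))) ⊢ --a--▸ u1, --a--▸ u2, --b--▸ u2, --c--▸ u3
  u1 = 0 ⊢ ·
  u2 = c.0 ⊢ --c--▸ u1
  u3 = 0 | 0\{a} ⊢ ·
LTS(Q): 4 reachable states
  v0 = b.0 | 0\{a} + a.c.0 + (b.c.0 + (a.0 + (0 + 0))) ⊢ --a--▸ v1, --a--▸ v2, --b--▸ v2, --b--▸ v3
  v1 = 0 ⊢ ·
  v2 = c.0 ⊢ --c--▸ v1
  v3 = 0 | 0\{a} ⊢ ·
Coarsest stable partition (strong bisimilarity classes):
  B0 = {u0}
  B1 = {u1, u3, v1, v3}
  B2 = {u2, v2}
  B3 = {v0}
u0 ∈ B0, v0 ∈ B3 → different blocks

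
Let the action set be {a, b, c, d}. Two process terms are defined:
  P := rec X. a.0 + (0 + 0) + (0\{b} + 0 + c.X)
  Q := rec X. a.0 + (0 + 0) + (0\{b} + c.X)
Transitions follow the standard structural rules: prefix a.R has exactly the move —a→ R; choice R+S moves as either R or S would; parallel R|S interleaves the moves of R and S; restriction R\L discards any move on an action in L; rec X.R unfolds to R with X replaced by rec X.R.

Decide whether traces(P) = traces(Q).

trace-equivalent

LTS(P): 2 reachable states
  p0 = rec X. a.0 + (0 + 0) + (0\{b} + 0 + c.X) has moves -a-> p1, -c-> p0
  p1 = 0 has moves stopped
LTS(Q): 2 reachable states
  q0 = rec X. a.0 + (0 + 0) + (0\{b} + c.X) has moves -a-> q1, -c-> q0
  q1 = 0 has moves stopped
Partition-refinement fixed point:
  B0 = {p0, q0}
  B1 = {p1, q1}
p0 ∈ B0, q0 ∈ B0 → same block
Bisimilar ⇒ trace-equivalent.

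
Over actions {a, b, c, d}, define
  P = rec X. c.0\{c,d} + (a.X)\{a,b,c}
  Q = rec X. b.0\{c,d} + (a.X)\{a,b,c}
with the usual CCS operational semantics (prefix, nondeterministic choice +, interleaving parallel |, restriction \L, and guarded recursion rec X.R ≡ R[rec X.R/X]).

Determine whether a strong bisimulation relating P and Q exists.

Reachable graph of P (2 states):
  u0 = rec X. c.0\{c,d} + (a.X)\{a,b,c} | =c=> u1
  u1 = 0\{c,d} | (no moves)
Reachable graph of Q (2 states):
  v0 = rec X. b.0\{c,d} + (a.X)\{a,b,c} | =b=> v1
  v1 = 0\{c,d} | (no moves)
Coarsest stable partition (strong bisimilarity classes):
  B0 = {u0}
  B1 = {u1, v1}
  B2 = {v0}
u0 ∈ B0, v0 ∈ B2 → different blocks

P ≁ Q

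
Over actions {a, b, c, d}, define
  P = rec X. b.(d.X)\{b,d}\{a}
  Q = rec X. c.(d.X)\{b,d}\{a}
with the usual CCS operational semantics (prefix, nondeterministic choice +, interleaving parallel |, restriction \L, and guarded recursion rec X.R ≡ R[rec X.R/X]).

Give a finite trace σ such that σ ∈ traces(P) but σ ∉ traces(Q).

b

Reachable graph of P (2 states):
  s0 = rec X. b.(d.X)\{b,d}\{a} :: —b→ s1
  s1 = (d.(rec X. b.(d.X)\{b,d}\{a}))\{b,d}\{a} :: stopped
Reachable graph of Q (2 states):
  t0 = rec X. c.(d.X)\{b,d}\{a} :: —c→ t1
  t1 = (d.(rec X. c.(d.X)\{b,d}\{a}))\{b,d}\{a} :: stopped
Run σ = ⟨b⟩ on P: start {s0}
  step 1 (b): {s1}
  ✓ P
Run σ = ⟨b⟩ on Q: start {t0}
  step 1 (b): ∅  — Q cannot continue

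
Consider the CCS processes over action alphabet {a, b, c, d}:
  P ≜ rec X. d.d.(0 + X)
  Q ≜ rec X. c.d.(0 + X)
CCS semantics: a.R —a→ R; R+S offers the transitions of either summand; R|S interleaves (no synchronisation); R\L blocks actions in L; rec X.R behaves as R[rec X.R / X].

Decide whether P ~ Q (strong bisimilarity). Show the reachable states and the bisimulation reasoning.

P's transition system — 3 states:
  m0 = rec X. d.d.(0 + X) ⊢ --d--▸ m1
  m1 = d.(0 + (rec X. d.d.(0 + X))) ⊢ --d--▸ m2
  m2 = 0 + (rec X. d.d.(0 + X)) ⊢ --d--▸ m1
Q's transition system — 3 states:
  n0 = rec X. c.d.(0 + X) ⊢ --c--▸ n1
  n1 = d.(0 + (rec X. c.d.(0 + X))) ⊢ --d--▸ n2
  n2 = 0 + (rec X. c.d.(0 + X)) ⊢ --c--▸ n1
Partition-refinement fixed point:
  B0 = {m0, m1, m2}
  B1 = {n0, n2}
  B2 = {n1}
m0 ∈ B0, n0 ∈ B1 → different blocks

P ≁ Q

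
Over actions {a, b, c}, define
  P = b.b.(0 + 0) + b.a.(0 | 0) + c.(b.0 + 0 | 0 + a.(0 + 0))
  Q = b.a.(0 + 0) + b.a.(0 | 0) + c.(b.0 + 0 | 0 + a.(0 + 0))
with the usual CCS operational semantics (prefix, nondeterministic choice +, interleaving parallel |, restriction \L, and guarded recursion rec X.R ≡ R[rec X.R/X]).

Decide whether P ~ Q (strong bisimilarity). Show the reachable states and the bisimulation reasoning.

LTS(P): 7 reachable states
  m0 = b.b.(0 + 0) + b.a.(0 | 0) + c.(b.0 + 0 | 0 + a.(0 + 0)) :: -b-> m1, -b-> m2, -c-> m3
  m1 = a.(0 | 0) :: -a-> m4
  m2 = b.(0 + 0) :: -b-> m5
  m3 = b.0 + 0 | 0 + a.(0 + 0) :: -a-> m5, -b-> m6
  m4 = 0 | 0 :: deadlocked
  m5 = 0 + 0 :: deadlocked
  m6 = 0 :: deadlocked
LTS(Q): 7 reachable states
  n0 = b.a.(0 + 0) + b.a.(0 | 0) + c.(b.0 + 0 | 0 + a.(0 + 0)) :: -b-> n1, -b-> n2, -c-> n3
  n1 = a.(0 + 0) :: -a-> n4
  n2 = a.(0 | 0) :: -a-> n5
  n3 = b.0 + 0 | 0 + a.(0 + 0) :: -a-> n4, -b-> n6
  n4 = 0 + 0 :: deadlocked
  n5 = 0 | 0 :: deadlocked
  n6 = 0 :: deadlocked
Bisimilarity quotient blocks:
  B0 = {m0}
  B1 = {m2}
  B2 = {m4, m5, m6, n4, n5, n6}
  B3 = {m3, n3}
  B4 = {m1, n1, n2}
  B5 = {n0}
m0 ∈ B0, n0 ∈ B5 → different blocks

NO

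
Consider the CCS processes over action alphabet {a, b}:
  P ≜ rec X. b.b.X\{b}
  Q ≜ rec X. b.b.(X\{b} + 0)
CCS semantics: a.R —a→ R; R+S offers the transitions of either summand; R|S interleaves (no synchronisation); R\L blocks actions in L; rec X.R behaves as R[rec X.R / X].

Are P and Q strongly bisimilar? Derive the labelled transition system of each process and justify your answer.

P ~ Q

Reachable graph of P (3 states):
  s0 = rec X. b.b.X\{b} has moves —b→ s1
  s1 = b.(rec X. b.b.X\{b})\{b} has moves —b→ s2
  s2 = (rec X. b.b.X\{b})\{b} has moves stopped
Reachable graph of Q (3 states):
  t0 = rec X. b.b.(X\{b} + 0) has moves —b→ t1
  t1 = b.((rec X. b.b.(X\{b} + 0))\{b} + 0) has moves —b→ t2
  t2 = (rec X. b.b.(X\{b} + 0))\{b} + 0 has moves stopped
Partition-refinement fixed point:
  B0 = {s0, t0}
  B1 = {s1, t1}
  B2 = {s2, t2}
s0 ∈ B0, t0 ∈ B0 → same block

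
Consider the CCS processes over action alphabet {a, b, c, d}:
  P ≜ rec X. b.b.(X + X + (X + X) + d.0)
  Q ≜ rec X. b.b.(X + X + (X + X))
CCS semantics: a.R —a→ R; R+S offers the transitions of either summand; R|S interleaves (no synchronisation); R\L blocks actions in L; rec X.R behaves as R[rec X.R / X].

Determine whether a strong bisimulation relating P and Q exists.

LTS(P): 4 reachable states
  m0 = rec X. b.b.(X + X + (X + X) + d.0) → =b=> m1
  m1 = b.((rec X. b.b.(X + X + (X + X) + d.0)) + (rec X. b.b.(X + X + (X + X) + d.0)) + ((rec X. b.b.(X + X + (X + X) + d.0)) + (rec X. b.b.(X + X + (X + X) + d.0))) + d.0) → =b=> m2
  m2 = (rec X. b.b.(X + X + (X + X) + d.0)) + (rec X. b.b.(X + X + (X + X) + d.0)) + ((rec X. b.b.(X + X + (X + X) + d.0)) + (rec X. b.b.(X + X + (X + X) + d.0))) + d.0 → =b=> m1, =d=> m3
  m3 = 0 → deadlocked
LTS(Q): 3 reachable states
  n0 = rec X. b.b.(X + X + (X + X)) → =b=> n1
  n1 = b.((rec X. b.b.(X + X + (X + X))) + (rec X. b.b.(X + X + (X + X))) + ((rec X. b.b.(X + X + (X + X))) + (rec X. b.b.(X + X + (X + X))))) → =b=> n2
  n2 = (rec X. b.b.(X + X + (X + X))) + (rec X. b.b.(X + X + (X + X))) + ((rec X. b.b.(X + X + (X + X))) + (rec X. b.b.(X + X + (X + X)))) → =b=> n1
Bisimilarity quotient blocks:
  B0 = {m0}
  B1 = {m1}
  B2 = {m2}
  B3 = {m3}
  B4 = {n0, n1, n2}
m0 ∈ B0, n0 ∈ B4 → different blocks

not bisimilar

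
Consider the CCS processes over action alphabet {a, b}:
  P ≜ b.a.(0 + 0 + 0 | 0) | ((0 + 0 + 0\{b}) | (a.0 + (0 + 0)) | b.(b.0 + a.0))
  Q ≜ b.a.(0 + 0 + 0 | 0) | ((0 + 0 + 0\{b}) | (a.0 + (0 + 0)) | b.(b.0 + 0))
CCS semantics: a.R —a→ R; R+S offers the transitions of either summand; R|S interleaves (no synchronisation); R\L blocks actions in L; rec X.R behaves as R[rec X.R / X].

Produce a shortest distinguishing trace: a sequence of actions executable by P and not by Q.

ababa

LTS(P): 18 reachable states
  u0 = b.a.(0 + 0 + 0 | 0) | ((0 + 0 + 0\{b}) | (a.0 + (0 + 0)) | b.(b.0 + a.0)) → ··a··> u1, ··b··> u2, ··b··> u3
  u1 = b.a.(0 + 0 + 0 | 0) | ((0 + 0 + 0\{b}) | 0 | b.(b.0 + a.0)) → ··b··> u4, ··b··> u5
  u2 = a.(0 + 0 + 0 | 0) | ((0 + 0 + 0\{b}) | (a.0 + (0 + 0)) | b.(b.0 + a.0)) → ··a··> u4, ··a··> u6, ··b··> u7
  u3 = b.a.(0 + 0 + 0 | 0) | ((0 + 0 + 0\{b}) | (a.0 + (0 + 0)) | (b.0 + a.0)) → ··a··> u5, ··a··> u8, ··b··> u7, ··b··> u8
  u4 = a.(0 + 0 + 0 | 0) | ((0 + 0 + 0\{b}) | 0 | b.(b.0 + a.0)) → ··a··> u9, ··b··> u10
  u5 = b.a.(0 + 0 + 0 | 0) | ((0 + 0 + 0\{b}) | 0 | (b.0 + a.0)) → ··a··> u11, ··b··> u10, ··b··> u11
  u6 = (0 + 0 + 0 | 0) | ((0 + 0 + 0\{b}) | (a.0 + (0 + 0)) | b.(b.0 + a.0)) → ··a··> u9, ··b··> u12
  u7 = a.(0 + 0 + 0 | 0) | ((0 + 0 + 0\{b}) | (a.0 + (0 + 0)) | (b.0 + a.0)) → ··a··> u10, ··a··> u12, ··a··> u13, ··b··> u13
  u8 = b.a.(0 + 0 + 0 | 0) | ((0 + 0 + 0\{b}) | (a.0 + (0 + 0)) | 0) → ··a··> u11, ··b··> u13
  u9 = (0 + 0 + 0 | 0) | ((0 + 0 + 0\{b}) | 0 | b.(b.0 + a.0)) → ··b··> u14
  u10 = a.(0 + 0 + 0 | 0) | ((0 + 0 + 0\{b}) | 0 | (b.0 + a.0)) → ··a··> u14, ··a··> u15, ··b··> u15
  u11 = b.a.(0 + 0 + 0 | 0) | ((0 + 0 + 0\{b}) | 0 | 0) → ··b··> u15
  u12 = (0 + 0 + 0 | 0) | ((0 + 0 + 0\{b}) | (a.0 + (0 + 0)) | (b.0 + a.0)) → ··a··> u14, ··a··> u16, ··b··> u16
  u13 = a.(0 + 0 + 0 | 0) | ((0 + 0 + 0\{b}) | (a.0 + (0 + 0)) | 0) → ··a··> u15, ··a··> u16
  u14 = (0 + 0 + 0 | 0) | ((0 + 0 + 0\{b}) | 0 | (b.0 + a.0)) → ··a··> u17, ··b··> u17
  u15 = a.(0 + 0 + 0 | 0) | ((0 + 0 + 0\{b}) | 0 | 0) → ··a··> u17
  u16 = (0 + 0 + 0 | 0) | ((0 + 0 + 0\{b}) | (a.0 + (0 + 0)) | 0) → ··a··> u17
  u17 = (0 + 0 + 0 | 0) | ((0 + 0 + 0\{b}) | 0 | 0) → (no moves)
LTS(Q): 18 reachable states
  v0 = b.a.(0 + 0 + 0 | 0) | ((0 + 0 + 0\{b}) | (a.0 + (0 + 0)) | b.(b.0 + 0)) → ··a··> v1, ··b··> v2, ··b··> v3
  v1 = b.a.(0 + 0 + 0 | 0) | ((0 + 0 + 0\{b}) | 0 | b.(b.0 + 0)) → ··b··> v4, ··b··> v5
  v2 = a.(0 + 0 + 0 | 0) | ((0 + 0 + 0\{b}) | (a.0 + (0 + 0)) | b.(b.0 + 0)) → ··a··> v4, ··a··> v6, ··b··> v7
  v3 = b.a.(0 + 0 + 0 | 0) | ((0 + 0 + 0\{b}) | (a.0 + (0 + 0)) | (b.0 + 0)) → ··a··> v5, ··b··> v7, ··b··> v8
  v4 = a.(0 + 0 + 0 | 0) | ((0 + 0 + 0\{b}) | 0 | b.(b.0 + 0)) → ··a··> v9, ··b··> v10
  v5 = b.a.(0 + 0 + 0 | 0) | ((0 + 0 + 0\{b}) | 0 | (b.0 + 0)) → ··b··> v10, ··b··> v11
  v6 = (0 + 0 + 0 | 0) | ((0 + 0 + 0\{b}) | (a.0 + (0 + 0)) | b.(b.0 + 0)) → ··a··> v9, ··b··> v12
  v7 = a.(0 + 0 + 0 | 0) | ((0 + 0 + 0\{b}) | (a.0 + (0 + 0)) | (b.0 + 0)) → ··a··> v10, ··a··> v12, ··b··> v13
  v8 = b.a.(0 + 0 + 0 | 0) | ((0 + 0 + 0\{b}) | (a.0 + (0 + 0)) | 0) → ··a··> v11, ··b··> v13
  v9 = (0 + 0 + 0 | 0) | ((0 + 0 + 0\{b}) | 0 | b.(b.0 + 0)) → ··b··> v14
  v10 = a.(0 + 0 + 0 | 0) | ((0 + 0 + 0\{b}) | 0 | (b.0 + 0)) → ··a··> v14, ··b··> v15
  v11 = b.a.(0 + 0 + 0 | 0) | ((0 + 0 + 0\{b}) | 0 | 0) → ··b··> v15
  v12 = (0 + 0 + 0 | 0) | ((0 + 0 + 0\{b}) | (a.0 + (0 + 0)) | (b.0 + 0)) → ··a··> v14, ··b··> v16
  v13 = a.(0 + 0 + 0 | 0) | ((0 + 0 + 0\{b}) | (a.0 + (0 + 0)) | 0) → ··a··> v15, ··a··> v16
  v14 = (0 + 0 + 0 | 0) | ((0 + 0 + 0\{b}) | 0 | (b.0 + 0)) → ··b··> v17
  v15 = a.(0 + 0 + 0 | 0) | ((0 + 0 + 0\{b}) | 0 | 0) → ··a··> v17
  v16 = (0 + 0 + 0 | 0) | ((0 + 0 + 0\{b}) | (a.0 + (0 + 0)) | 0) → ··a··> v17
  v17 = (0 + 0 + 0 | 0) | ((0 + 0 + 0\{b}) | 0 | 0) → (no moves)
Run σ = ⟨ababa⟩ on P: start {u0}
  step 1 (a): {u1}
  step 2 (b): {u4, u5}
  step 3 (a): {u11, u9}
  step 4 (b): {u14, u15}
  step 5 (a): {u17}
  ✓ P
Run σ = ⟨ababa⟩ on Q: start {v0}
  step 1 (a): {v1}
  step 2 (b): {v4, v5}
  step 3 (a): {v9}
  step 4 (b): {v14}
  step 5 (a): ∅  — Q cannot continue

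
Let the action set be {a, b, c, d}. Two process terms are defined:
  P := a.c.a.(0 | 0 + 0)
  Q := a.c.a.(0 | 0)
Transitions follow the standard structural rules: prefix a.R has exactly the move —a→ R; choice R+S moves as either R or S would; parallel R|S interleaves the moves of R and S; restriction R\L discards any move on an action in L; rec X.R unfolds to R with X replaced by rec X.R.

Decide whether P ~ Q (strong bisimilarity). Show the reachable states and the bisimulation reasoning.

P's transition system — 4 states:
  m0 = a.c.a.(0 | 0 + 0) ⊢ --a--▸ m1
  m1 = c.a.(0 | 0 + 0) ⊢ --c--▸ m2
  m2 = a.(0 | 0 + 0) ⊢ --a--▸ m3
  m3 = 0 | 0 + 0 ⊢ deadlocked
Q's transition system — 4 states:
  n0 = a.c.a.(0 | 0) ⊢ --a--▸ n1
  n1 = c.a.(0 | 0) ⊢ --c--▸ n2
  n2 = a.(0 | 0) ⊢ --a--▸ n3
  n3 = 0 | 0 ⊢ deadlocked
Partition-refinement fixed point:
  B0 = {m0, n0}
  B1 = {m1, n1}
  B2 = {m2, n2}
  B3 = {m3, n3}
m0 ∈ B0, n0 ∈ B0 → same block

bisimilar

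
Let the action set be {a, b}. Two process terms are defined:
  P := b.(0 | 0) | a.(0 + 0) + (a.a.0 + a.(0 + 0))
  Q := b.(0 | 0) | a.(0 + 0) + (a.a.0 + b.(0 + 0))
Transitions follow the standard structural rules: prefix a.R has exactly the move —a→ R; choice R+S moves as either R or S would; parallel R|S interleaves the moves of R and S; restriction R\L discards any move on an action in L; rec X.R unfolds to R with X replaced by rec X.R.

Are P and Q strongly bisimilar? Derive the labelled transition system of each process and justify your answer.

not bisimilar

Reachable graph of P (7 states):
  m0 = b.(0 | 0) | a.(0 + 0) + (a.a.0 + a.(0 + 0)) | --a--▸ m1, --a--▸ m2, --a--▸ m3, --b--▸ m4
  m1 = 0 + 0 | ·
  m2 = a.0 | --a--▸ m5
  m3 = b.(0 | 0) | (0 + 0) | --b--▸ m6
  m4 = 0 | 0 | a.(0 + 0) | --a--▸ m6
  m5 = 0 | ·
  m6 = 0 | 0 | (0 + 0) | ·
Reachable graph of Q (7 states):
  n0 = b.(0 | 0) | a.(0 + 0) + (a.a.0 + b.(0 + 0)) | --a--▸ n1, --a--▸ n2, --b--▸ n3, --b--▸ n4
  n1 = a.0 | --a--▸ n5
  n2 = b.(0 | 0) | (0 + 0) | --b--▸ n6
  n3 = 0 + 0 | ·
  n4 = 0 | 0 | a.(0 + 0) | --a--▸ n6
  n5 = 0 | ·
  n6 = 0 | 0 | (0 + 0) | ·
Bisimilarity quotient blocks:
  B0 = {m0}
  B1 = {m1, m5, m6, n3, n5, n6}
  B2 = {m3, n2}
  B3 = {m2, m4, n1, n4}
  B4 = {n0}
m0 ∈ B0, n0 ∈ B4 → different blocks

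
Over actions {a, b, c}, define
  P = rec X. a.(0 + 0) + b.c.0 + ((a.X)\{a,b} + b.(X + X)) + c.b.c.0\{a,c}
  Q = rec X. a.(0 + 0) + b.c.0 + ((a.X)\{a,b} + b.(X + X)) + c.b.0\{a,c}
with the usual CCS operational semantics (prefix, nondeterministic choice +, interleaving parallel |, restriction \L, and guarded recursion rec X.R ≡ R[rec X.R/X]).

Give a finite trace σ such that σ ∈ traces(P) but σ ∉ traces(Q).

cbc

P's transition system — 8 states:
  u0 = rec X. a.(0 + 0) + b.c.0 + ((a.X)\{a,b} + b.(X + X)) + c.b.c.0\{a,c} :: -a-> u1, -b-> u2, -b-> u3, -c-> u4
  u1 = 0 + 0 :: ·
  u2 = (rec X. a.(0 + 0) + b.c.0 + ((a.X)\{a,b} + b.(X + X)) + c.b.c.0\{a,c}) + (rec X. a.(0 + 0) + b.c.0 + ((a.X)\{a,b} + b.(X + X)) + c.b.c.0\{a,c}) :: -a-> u1, -b-> u2, -b-> u3, -c-> u4
  u3 = c.0 :: -c-> u5
  u4 = b.c.0\{a,c} :: -b-> u6
  u5 = 0 :: ·
  u6 = c.0\{a,c} :: -c-> u7
  u7 = 0\{a,c} :: ·
Q's transition system — 7 states:
  v0 = rec X. a.(0 + 0) + b.c.0 + ((a.X)\{a,b} + b.(X + X)) + c.b.0\{a,c} :: -a-> v1, -b-> v2, -b-> v3, -c-> v4
  v1 = 0 + 0 :: ·
  v2 = (rec X. a.(0 + 0) + b.c.0 + ((a.X)\{a,b} + b.(X + X)) + c.b.0\{a,c}) + (rec X. a.(0 + 0) + b.c.0 + ((a.X)\{a,b} + b.(X + X)) + c.b.0\{a,c}) :: -a-> v1, -b-> v2, -b-> v3, -c-> v4
  v3 = c.0 :: -c-> v5
  v4 = b.0\{a,c} :: -b-> v6
  v5 = 0 :: ·
  v6 = 0\{a,c} :: ·
Trace ⟨cbc⟩ through P, begin at {u0}:
  [1] c ⇒ {u4}
  [2] b ⇒ {u6}
  [3] c ⇒ {u7}
  — P admits the full trace.
Trace ⟨cbc⟩ through Q, begin at {v0}:
  [1] c ⇒ {v4}
  [2] b ⇒ {v6}
  [3] c ⇒ ∅ (Q stuck)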